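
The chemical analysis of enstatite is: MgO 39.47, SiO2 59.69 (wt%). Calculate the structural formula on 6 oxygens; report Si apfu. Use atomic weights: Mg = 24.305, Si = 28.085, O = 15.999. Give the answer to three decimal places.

2.010 Si apfu

MgO (M=40.304): mol = 0.97931; Mg = 0.97931, O = 0.97931.
SiO2 (M=60.083): mol = 0.99346; Si = 0.99346, O = 1.98692.
ΣO = 2.96623; factor = 6/ΣO = 2.02277.
Si apfu = 0.99346 × 2.02277 = 2.010.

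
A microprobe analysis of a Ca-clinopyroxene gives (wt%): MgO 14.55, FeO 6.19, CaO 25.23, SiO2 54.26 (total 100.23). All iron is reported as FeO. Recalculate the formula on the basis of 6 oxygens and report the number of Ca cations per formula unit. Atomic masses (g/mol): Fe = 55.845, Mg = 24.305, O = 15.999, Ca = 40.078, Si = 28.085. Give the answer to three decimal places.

0.999 Ca apfu

MgO (M=40.304): mol = 0.36101; Mg = 0.36101, O = 0.36101.
FeO (M=71.844): mol = 0.08616; Fe = 0.08616, O = 0.08616.
CaO (M=56.077): mol = 0.44992; Ca = 0.44992, O = 0.44992.
SiO2 (M=60.083): mol = 0.90308; Si = 0.90308, O = 1.80616.
ΣO = 2.70325; factor = 6/ΣO = 2.21955.
Ca apfu = 0.44992 × 2.21955 = 0.999.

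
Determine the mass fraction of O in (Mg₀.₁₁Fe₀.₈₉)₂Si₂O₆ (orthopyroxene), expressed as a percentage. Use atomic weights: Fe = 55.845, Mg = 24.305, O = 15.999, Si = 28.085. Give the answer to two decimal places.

37.36 mass %

Molar mass of (Mg₀.₁₁Fe₀.₈₉)₂Si₂O₆: 0.22·24.305 + 1.78·55.845 + 2·28.085 + 6·15.999 = 256.915 g/mol.
Mass of O per formula unit: 6 × 15.999 = 95.994 g.
Weight fraction O = 95.994 / 256.915 = 0.3736.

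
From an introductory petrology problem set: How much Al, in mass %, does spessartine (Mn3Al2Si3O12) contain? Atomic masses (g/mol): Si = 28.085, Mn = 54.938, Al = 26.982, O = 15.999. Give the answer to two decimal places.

10.90 mass %

Molar mass of Mn3Al2Si3O12: 3×54.938 + 2×26.982 + 3×28.085 + 12×15.999 = 495.021 g/mol.
Mass of Al per formula unit: 2 × 26.982 = 53.964 g.
Weight fraction Al = 53.964 / 495.021 = 0.1090.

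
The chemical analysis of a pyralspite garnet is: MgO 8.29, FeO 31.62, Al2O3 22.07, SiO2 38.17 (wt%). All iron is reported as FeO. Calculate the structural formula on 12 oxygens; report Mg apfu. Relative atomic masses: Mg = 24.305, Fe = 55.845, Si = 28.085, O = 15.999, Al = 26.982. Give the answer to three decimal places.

0.962 Mg apfu

8.29 wt% MgO ÷ 40.304 g/mol = 0.20569 mol, giving 0.20569 Mg and 0.20569 O.
31.62 wt% FeO ÷ 71.844 g/mol = 0.44012 mol, giving 0.44012 Fe and 0.44012 O.
22.07 wt% Al2O3 ÷ 101.961 g/mol = 0.21646 mol, giving 0.43292 Al and 0.64938 O.
38.17 wt% SiO2 ÷ 60.083 g/mol = 0.63529 mol, giving 0.63529 Si and 1.27058 O.
Oxygen sums to 2.56577; scaling by 12/2.56577 = 4.67696 puts the formula on 12 O.
Mg: 0.20569 × 4.67696 = 0.962 atoms per formula unit.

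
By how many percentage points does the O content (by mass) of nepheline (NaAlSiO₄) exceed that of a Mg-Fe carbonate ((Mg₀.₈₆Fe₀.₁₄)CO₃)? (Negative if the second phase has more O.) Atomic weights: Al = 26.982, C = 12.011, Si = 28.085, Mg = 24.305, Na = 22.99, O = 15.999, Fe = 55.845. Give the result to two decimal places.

-9.04 percentage points

O in NaAlSiO₄: molar mass 142.053 g/mol; 4×15.999 = 63.996 g → 45.05 wt%.
O in (Mg₀.₈₆Fe₀.₁₄)CO₃: molar mass 88.729 g/mol; 3×15.999 = 47.997 g → 54.09 wt%.
Difference = 45.05 − 54.09 = -9.04 percentage points.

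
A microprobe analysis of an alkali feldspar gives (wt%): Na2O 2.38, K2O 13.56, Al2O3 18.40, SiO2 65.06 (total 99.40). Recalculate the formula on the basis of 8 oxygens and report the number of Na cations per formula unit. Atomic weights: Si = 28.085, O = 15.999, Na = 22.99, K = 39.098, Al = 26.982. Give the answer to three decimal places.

0.213 Na apfu

Na2O: 2.38/61.979 = 0.03840 mol → 0.07680 mol Na, 0.03840 mol O.
K2O: 13.56/94.195 = 0.14396 mol → 0.28792 mol K, 0.14396 mol O.
Al2O3: 18.40/101.961 = 0.18046 mol → 0.36092 mol Al, 0.54138 mol O.
SiO2: 65.06/60.083 = 1.08284 mol → 1.08284 mol Si, 2.16568 mol O.
Total oxygen = 2.88942 mol. Normalization factor = 8/2.88942 = 2.76872.
Na per 8 O = 0.07680 × 2.76872 = 0.213.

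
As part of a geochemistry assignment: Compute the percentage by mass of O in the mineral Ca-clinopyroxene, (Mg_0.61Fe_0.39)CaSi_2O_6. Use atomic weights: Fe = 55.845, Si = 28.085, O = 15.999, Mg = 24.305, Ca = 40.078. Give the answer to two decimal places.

M((Mg_0.61Fe_0.39)CaSi_2O_6) = 228.848 g/mol.
O contributes 6 × 15.999 = 95.994 g per mole.
95.994/228.848 = 0.4195 → 41.95%.

41.95 wt%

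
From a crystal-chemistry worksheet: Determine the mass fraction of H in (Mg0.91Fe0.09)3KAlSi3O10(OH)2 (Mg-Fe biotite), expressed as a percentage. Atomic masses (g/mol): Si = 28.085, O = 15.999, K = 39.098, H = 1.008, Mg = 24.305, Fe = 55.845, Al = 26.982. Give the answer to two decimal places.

M((Mg0.91Fe0.09)3KAlSi3O10(OH)2) = 425.770 g/mol.
H contributes 2 × 1.008 = 2.016 g per mole.
2.016/425.770 = 0.0047 → 0.47%.

0.47 weight percent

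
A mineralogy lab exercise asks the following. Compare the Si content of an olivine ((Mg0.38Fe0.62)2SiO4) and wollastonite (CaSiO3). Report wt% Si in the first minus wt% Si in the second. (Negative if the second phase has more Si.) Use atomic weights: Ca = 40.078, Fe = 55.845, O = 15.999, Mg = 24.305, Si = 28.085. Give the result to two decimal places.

First mineral: 28.085 g Si in 179.801 g formula = 15.62 wt% Si.
Second mineral: 28.085 g Si in 116.160 g formula = 24.18 wt% Si.
15.62% − 24.18% gives a difference of -8.56 percentage points.

-8.56 percentage points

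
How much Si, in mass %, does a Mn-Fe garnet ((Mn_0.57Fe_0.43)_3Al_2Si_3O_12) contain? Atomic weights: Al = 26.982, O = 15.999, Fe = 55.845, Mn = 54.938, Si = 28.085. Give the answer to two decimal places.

16.98 mass %

Molar mass of (Mn_0.57Fe_0.43)_3Al_2Si_3O_12: 1.71×54.938 + 1.29×55.845 + 2×26.982 + 3×28.085 + 12×15.999 = 496.191 g/mol.
Mass of Si per formula unit: 3 × 28.085 = 84.255 g.
Weight fraction Si = 84.255 / 496.191 = 0.1698.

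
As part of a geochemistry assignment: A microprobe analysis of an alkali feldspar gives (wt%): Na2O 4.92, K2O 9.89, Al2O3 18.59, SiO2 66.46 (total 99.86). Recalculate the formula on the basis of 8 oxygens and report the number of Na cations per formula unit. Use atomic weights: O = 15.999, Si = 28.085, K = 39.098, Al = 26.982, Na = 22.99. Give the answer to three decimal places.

Na2O: 4.92/61.979 = 0.07938 mol → 0.15876 mol Na, 0.07938 mol O.
K2O: 9.89/94.195 = 0.10499 mol → 0.20998 mol K, 0.10499 mol O.
Al2O3: 18.59/101.961 = 0.18232 mol → 0.36464 mol Al, 0.54696 mol O.
SiO2: 66.46/60.083 = 1.10614 mol → 1.10614 mol Si, 2.21228 mol O.
Total oxygen = 2.94361 mol. Normalization factor = 8/2.94361 = 2.71775.
Na per 8 O = 0.15876 × 2.71775 = 0.431.

0.431 Na apfu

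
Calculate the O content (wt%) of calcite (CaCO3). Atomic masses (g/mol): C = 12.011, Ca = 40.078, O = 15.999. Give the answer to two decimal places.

47.96 wt%

Formula mass = 1×40.078 + 1×12.011 + 3×15.999 = 100.086 g/mol, of which 47.997 g is O.
So O makes up 47.997/100.086 = 0.4796 of the mass, i.e. 47.96%.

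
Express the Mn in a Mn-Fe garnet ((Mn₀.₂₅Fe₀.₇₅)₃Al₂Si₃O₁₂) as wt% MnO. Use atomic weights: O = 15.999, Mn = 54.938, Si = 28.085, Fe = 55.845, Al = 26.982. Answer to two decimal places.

M((Mn₀.₂₅Fe₀.₇₅)₃Al₂Si₃O₁₂) = 497.062 g/mol; M(MnO) = 70.937 g/mol.
Moles MnO per formula unit = 0.75 Mn ÷ 1 = 0.7500.
MnO fraction = (0.7500 × 70.937) / 497.062 = 53.203/497.062 = 0.1070.

10.70 wt%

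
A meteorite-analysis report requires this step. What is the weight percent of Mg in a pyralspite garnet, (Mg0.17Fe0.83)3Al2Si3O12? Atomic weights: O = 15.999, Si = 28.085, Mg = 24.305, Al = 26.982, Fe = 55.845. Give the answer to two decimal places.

Molar mass of (Mg0.17Fe0.83)3Al2Si3O12: 0.51×24.305 + 2.49×55.845 + 2×26.982 + 3×28.085 + 12×15.999 = 481.657 g/mol.
Mass of Mg per formula unit: 0.51 × 24.305 = 12.396 g.
Weight fraction Mg = 12.396 / 481.657 = 0.0257.

2.57 wt%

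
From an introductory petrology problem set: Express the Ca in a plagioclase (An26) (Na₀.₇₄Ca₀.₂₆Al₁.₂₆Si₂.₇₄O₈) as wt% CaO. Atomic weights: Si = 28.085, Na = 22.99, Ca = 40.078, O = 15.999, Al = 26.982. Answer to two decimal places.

Molar mass of Na₀.₇₄Ca₀.₂₆Al₁.₂₆Si₂.₇₄O₈ = 0.74*22.99 + 0.26*40.078 + 1.26*26.982 + 2.74*28.085 + 8*15.999 = 266.375 g/mol.
Each formula unit contains 0.26 Ca, equivalent to 0.26/1 = 0.2600 mol CaO.
M(CaO) = 1×40.078 + 1×15.999 = 56.077 g/mol.
Mass of CaO per formula unit = 0.2600 × 56.077 = 14.580 g.
CaO wt% = 14.580 / 266.375 × 100 = 5.47%.

5.47 wt%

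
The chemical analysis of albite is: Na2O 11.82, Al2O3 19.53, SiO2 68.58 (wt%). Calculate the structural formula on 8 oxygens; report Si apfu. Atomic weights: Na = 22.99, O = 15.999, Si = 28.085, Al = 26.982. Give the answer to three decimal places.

Na2O: 11.82/61.979 = 0.19071 mol → 0.38142 mol Na, 0.19071 mol O.
Al2O3: 19.53/101.961 = 0.19154 mol → 0.38308 mol Al, 0.57462 mol O.
SiO2: 68.58/60.083 = 1.14142 mol → 1.14142 mol Si, 2.28284 mol O.
Total oxygen = 3.04817 mol. Normalization factor = 8/3.04817 = 2.62453.
Si per 8 O = 1.14142 × 2.62453 = 2.996.

2.996 Si apfu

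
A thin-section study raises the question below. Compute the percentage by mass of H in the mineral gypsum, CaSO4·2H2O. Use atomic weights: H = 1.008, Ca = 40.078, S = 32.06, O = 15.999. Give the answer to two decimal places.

2.34 wt%

Molar mass of CaSO4·2H2O: 1·40.078 + 1·32.06 + 6·15.999 + 4·1.008 = 172.164 g/mol.
Mass of H per formula unit: 4 × 1.008 = 4.032 g.
Weight fraction H = 4.032 / 172.164 = 0.0234.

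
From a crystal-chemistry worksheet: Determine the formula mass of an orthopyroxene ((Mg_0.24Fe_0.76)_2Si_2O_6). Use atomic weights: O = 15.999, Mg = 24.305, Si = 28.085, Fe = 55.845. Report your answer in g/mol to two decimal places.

M = 0.48*24.305 + 1.52*55.845 + 2*28.085 + 6*15.999

248.71 g/mol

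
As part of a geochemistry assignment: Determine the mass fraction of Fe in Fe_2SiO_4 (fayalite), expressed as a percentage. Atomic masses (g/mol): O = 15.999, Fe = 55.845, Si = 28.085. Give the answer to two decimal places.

Molar mass of Fe_2SiO_4: 2*55.845 + 1*28.085 + 4*15.999 = 203.771 g/mol.
Mass of Fe per formula unit: 2 × 55.845 = 111.690 g.
Weight fraction Fe = 111.690 / 203.771 = 0.5481.

54.81 weight percent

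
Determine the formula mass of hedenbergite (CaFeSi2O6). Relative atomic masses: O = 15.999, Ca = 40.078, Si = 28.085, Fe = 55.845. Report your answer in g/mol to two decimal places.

The formula mass is the sum 1(40.078) + 1(55.845) + 2(28.085) + 6(15.999).

248.09 g/mol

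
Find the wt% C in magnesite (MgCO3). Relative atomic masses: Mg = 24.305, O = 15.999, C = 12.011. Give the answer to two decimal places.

Molar mass of MgCO3: 1*24.305 + 1*12.011 + 3*15.999 = 84.313 g/mol.
Mass of C per formula unit: 1 × 12.011 = 12.011 g.
Weight fraction C = 12.011 / 84.313 = 0.1425.

14.25 wt%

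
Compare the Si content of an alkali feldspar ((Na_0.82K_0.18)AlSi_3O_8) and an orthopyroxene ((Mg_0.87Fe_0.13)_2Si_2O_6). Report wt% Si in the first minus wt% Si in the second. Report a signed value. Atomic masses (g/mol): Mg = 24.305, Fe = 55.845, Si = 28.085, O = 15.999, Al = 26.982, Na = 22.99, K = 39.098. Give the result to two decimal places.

M((Na_0.82K_0.18)AlSi_3O_8) = 265.118 g/mol, so wt% Si = 84.255/265.118 × 100 = 31.78%.
M((Mg_0.87Fe_0.13)_2Si_2O_6) = 208.974 g/mol, so wt% Si = 56.170/208.974 × 100 = 26.88%.
31.78 − 26.88 = 4.90 pp.

4.90 percentage points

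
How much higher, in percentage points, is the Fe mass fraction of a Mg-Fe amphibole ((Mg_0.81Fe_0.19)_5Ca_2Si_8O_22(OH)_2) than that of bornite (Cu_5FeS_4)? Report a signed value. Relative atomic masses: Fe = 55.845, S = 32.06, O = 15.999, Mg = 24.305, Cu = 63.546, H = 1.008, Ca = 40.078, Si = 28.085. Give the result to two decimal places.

-4.83 percentage points

Fe in (Mg_0.81Fe_0.19)_5Ca_2Si_8O_22(OH)_2: molar mass 842.316 g/mol; 0.95×55.845 = 53.053 g → 6.30 wt%.
Fe in Cu_5FeS_4: molar mass 501.815 g/mol; 1×55.845 = 55.845 g → 11.13 wt%.
Difference = 6.30 − 11.13 = -4.83 percentage points.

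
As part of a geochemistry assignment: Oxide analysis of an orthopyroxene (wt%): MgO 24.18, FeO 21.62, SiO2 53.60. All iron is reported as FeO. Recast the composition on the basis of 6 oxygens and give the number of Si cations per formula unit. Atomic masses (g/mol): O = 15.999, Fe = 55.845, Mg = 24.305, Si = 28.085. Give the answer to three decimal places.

MgO: 24.18/40.304 = 0.59994 mol → 0.59994 mol Mg, 0.59994 mol O.
FeO: 21.62/71.844 = 0.30093 mol → 0.30093 mol Fe, 0.30093 mol O.
SiO2: 53.60/60.083 = 0.89210 mol → 0.89210 mol Si, 1.78420 mol O.
Total oxygen = 2.68507 mol. Normalization factor = 6/2.68507 = 2.23458.
Si per 6 O = 0.89210 × 2.23458 = 1.993.

1.993 Si apfu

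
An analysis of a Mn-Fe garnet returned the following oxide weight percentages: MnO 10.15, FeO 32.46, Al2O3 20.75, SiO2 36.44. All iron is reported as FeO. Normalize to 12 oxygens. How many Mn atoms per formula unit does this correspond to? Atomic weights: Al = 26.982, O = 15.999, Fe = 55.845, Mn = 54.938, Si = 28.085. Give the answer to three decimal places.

0.710 Mn apfu

10.15 wt% MnO ÷ 70.937 g/mol = 0.14308 mol, giving 0.14308 Mn and 0.14308 O.
32.46 wt% FeO ÷ 71.844 g/mol = 0.45181 mol, giving 0.45181 Fe and 0.45181 O.
20.75 wt% Al2O3 ÷ 101.961 g/mol = 0.20351 mol, giving 0.40702 Al and 0.61053 O.
36.44 wt% SiO2 ÷ 60.083 g/mol = 0.60649 mol, giving 0.60649 Si and 1.21298 O.
Oxygen sums to 2.41840; scaling by 12/2.41840 = 4.96196 puts the formula on 12 O.
Mn: 0.14308 × 4.96196 = 0.710 atoms per formula unit.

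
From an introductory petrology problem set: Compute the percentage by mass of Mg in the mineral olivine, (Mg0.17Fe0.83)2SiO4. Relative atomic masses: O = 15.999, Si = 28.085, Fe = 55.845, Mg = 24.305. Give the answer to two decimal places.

4.28 weight percent

Formula mass = 0.34·24.305 + 1.66·55.845 + 1·28.085 + 4·15.999 = 193.047 g/mol, of which 8.264 g is Mg.
So Mg makes up 8.264/193.047 = 0.0428 of the mass, i.e. 4.28%.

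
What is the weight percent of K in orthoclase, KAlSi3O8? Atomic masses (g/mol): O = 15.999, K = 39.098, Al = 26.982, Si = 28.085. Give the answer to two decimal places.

M(KAlSi3O8) = 278.327 g/mol.
K contributes 1 × 39.098 = 39.098 g per mole.
39.098/278.327 = 0.1405 → 14.05%.

14.05 wt%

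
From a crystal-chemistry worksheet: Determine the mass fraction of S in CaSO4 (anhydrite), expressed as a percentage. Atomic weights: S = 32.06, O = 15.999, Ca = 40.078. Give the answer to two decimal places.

23.55 wt%

Formula mass = 1·40.078 + 1·32.06 + 4·15.999 = 136.134 g/mol, of which 32.060 g is S.
So S makes up 32.060/136.134 = 0.2355 of the mass, i.e. 23.55%.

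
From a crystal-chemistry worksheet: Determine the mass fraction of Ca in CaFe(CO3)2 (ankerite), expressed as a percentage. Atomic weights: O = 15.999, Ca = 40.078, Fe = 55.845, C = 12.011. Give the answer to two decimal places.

Formula mass = 1×40.078 + 1×55.845 + 2×12.011 + 6×15.999 = 215.939 g/mol, of which 40.078 g is Ca.
So Ca makes up 40.078/215.939 = 0.1856 of the mass, i.e. 18.56%.

18.56 mass %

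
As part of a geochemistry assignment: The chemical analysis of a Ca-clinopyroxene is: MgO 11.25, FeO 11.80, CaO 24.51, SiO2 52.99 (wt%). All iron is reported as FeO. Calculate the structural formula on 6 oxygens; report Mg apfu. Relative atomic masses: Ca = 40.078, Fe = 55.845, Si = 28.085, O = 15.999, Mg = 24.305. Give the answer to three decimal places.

11.25 wt% MgO ÷ 40.304 g/mol = 0.27913 mol, giving 0.27913 Mg and 0.27913 O.
11.80 wt% FeO ÷ 71.844 g/mol = 0.16424 mol, giving 0.16424 Fe and 0.16424 O.
24.51 wt% CaO ÷ 56.077 g/mol = 0.43708 mol, giving 0.43708 Ca and 0.43708 O.
52.99 wt% SiO2 ÷ 60.083 g/mol = 0.88195 mol, giving 0.88195 Si and 1.76390 O.
Oxygen sums to 2.64435; scaling by 6/2.64435 = 2.26899 puts the formula on 6 O.
Mg: 0.27913 × 2.26899 = 0.633 atoms per formula unit.

0.633 Mg apfu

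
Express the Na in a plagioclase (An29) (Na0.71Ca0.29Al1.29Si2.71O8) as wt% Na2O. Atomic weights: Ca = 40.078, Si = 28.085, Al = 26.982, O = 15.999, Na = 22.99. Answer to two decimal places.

8.25 wt%

Formula mass = 266.855 g/mol.
0.71 Na → 0.3550 mol Na2O per formula unit; M(Na2O) = 61.979, so Na2O mass = 22.003 g.
22.003/266.855 × 100 = 8.25 wt%.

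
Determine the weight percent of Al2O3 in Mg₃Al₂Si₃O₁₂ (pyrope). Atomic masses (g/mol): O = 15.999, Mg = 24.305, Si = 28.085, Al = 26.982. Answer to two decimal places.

M(Mg₃Al₂Si₃O₁₂) = 403.122 g/mol; M(Al2O3) = 101.961 g/mol.
Moles Al2O3 per formula unit = 2 Al ÷ 2 = 1.0000.
Al2O3 fraction = (1.0000 × 101.961) / 403.122 = 101.961/403.122 = 0.2529.

25.29 wt%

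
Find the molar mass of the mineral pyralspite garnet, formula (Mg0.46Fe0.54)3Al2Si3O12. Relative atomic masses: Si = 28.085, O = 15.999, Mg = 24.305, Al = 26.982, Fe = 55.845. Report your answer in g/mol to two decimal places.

Mg: 1.38 × 24.305 = 33.5409
Fe: 1.62 × 55.845 = 90.4689
Al: 2 × 26.982 = 53.9640
Si: 3 × 28.085 = 84.2550
O: 12 × 15.999 = 191.9880
Summing the contributions gives the formula mass.

454.22 g/mol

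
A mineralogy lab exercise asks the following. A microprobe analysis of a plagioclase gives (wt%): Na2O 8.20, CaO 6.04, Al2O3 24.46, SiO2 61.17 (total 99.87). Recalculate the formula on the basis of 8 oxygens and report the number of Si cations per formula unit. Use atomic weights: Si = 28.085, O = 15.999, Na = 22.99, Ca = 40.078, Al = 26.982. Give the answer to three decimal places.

8.20 wt% Na2O ÷ 61.979 g/mol = 0.13230 mol, giving 0.26460 Na and 0.13230 O.
6.04 wt% CaO ÷ 56.077 g/mol = 0.10771 mol, giving 0.10771 Ca and 0.10771 O.
24.46 wt% Al2O3 ÷ 101.961 g/mol = 0.23990 mol, giving 0.47980 Al and 0.71970 O.
61.17 wt% SiO2 ÷ 60.083 g/mol = 1.01809 mol, giving 1.01809 Si and 2.03618 O.
Oxygen sums to 2.99589; scaling by 8/2.99589 = 2.67033 puts the formula on 8 O.
Si: 1.01809 × 2.67033 = 2.719 atoms per formula unit.

2.719 Si apfu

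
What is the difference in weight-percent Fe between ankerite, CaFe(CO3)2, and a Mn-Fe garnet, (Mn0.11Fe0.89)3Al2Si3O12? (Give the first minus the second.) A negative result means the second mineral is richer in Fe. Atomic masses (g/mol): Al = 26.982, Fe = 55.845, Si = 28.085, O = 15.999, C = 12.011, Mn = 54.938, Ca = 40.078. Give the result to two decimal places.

M(CaFe(CO3)2) = 215.939 g/mol, so wt% Fe = 55.845/215.939 × 100 = 25.86%.
M((Mn0.11Fe0.89)3Al2Si3O12) = 497.443 g/mol, so wt% Fe = 149.106/497.443 × 100 = 29.97%.
25.86 − 29.97 = -4.11 pp.

-4.11 percentage points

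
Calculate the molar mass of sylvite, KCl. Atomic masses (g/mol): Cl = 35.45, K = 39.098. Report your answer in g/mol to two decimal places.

74.55 g/mol

The formula mass is the sum 1·39.098 + 1·35.45.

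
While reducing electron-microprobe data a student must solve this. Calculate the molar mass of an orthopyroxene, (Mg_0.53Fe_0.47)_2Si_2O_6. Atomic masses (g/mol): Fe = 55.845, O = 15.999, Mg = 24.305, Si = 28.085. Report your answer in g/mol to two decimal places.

230.42 g/mol

M = 1.06*24.305 + 0.94*55.845 + 2*28.085 + 6*15.999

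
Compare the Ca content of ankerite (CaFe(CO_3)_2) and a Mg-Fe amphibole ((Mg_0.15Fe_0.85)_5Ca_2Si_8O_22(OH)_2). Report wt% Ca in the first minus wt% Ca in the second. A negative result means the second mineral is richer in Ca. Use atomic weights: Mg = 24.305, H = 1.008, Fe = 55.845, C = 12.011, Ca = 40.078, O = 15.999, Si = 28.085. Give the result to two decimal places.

First mineral: 40.078 g Ca in 215.939 g formula = 18.56 wt% Ca.
Second mineral: 80.156 g Ca in 946.398 g formula = 8.47 wt% Ca.
18.56% − 8.47% gives a difference of 10.09 percentage points.

10.09 percentage points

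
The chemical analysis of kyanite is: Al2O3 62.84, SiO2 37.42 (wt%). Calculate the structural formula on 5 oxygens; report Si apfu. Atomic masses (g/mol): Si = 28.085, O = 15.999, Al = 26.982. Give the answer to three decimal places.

Al2O3: 62.84/101.961 = 0.61631 mol → 1.23262 mol Al, 1.84893 mol O.
SiO2: 37.42/60.083 = 0.62281 mol → 0.62281 mol Si, 1.24562 mol O.
Total oxygen = 3.09455 mol. Normalization factor = 5/3.09455 = 1.61574.
Si per 5 O = 0.62281 × 1.61574 = 1.006.

1.006 Si apfu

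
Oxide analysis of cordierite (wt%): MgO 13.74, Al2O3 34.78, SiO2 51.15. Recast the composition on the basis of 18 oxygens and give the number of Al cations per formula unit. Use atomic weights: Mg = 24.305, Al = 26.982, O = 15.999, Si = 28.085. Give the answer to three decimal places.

MgO (M=40.304): mol = 0.34091; Mg = 0.34091, O = 0.34091.
Al2O3 (M=101.961): mol = 0.34111; Al = 0.68222, O = 1.02333.
SiO2 (M=60.083): mol = 0.85132; Si = 0.85132, O = 1.70264.
ΣO = 3.06688; factor = 18/ΣO = 5.86916.
Al apfu = 0.68222 × 5.86916 = 4.004.

4.004 Al apfu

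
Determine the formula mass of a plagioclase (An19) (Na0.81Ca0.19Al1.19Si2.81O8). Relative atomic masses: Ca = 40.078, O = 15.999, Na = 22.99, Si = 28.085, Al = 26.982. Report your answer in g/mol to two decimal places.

The formula mass is the sum 0.81*22.99 + 0.19*40.078 + 1.19*26.982 + 2.81*28.085 + 8*15.999.

265.26 g/mol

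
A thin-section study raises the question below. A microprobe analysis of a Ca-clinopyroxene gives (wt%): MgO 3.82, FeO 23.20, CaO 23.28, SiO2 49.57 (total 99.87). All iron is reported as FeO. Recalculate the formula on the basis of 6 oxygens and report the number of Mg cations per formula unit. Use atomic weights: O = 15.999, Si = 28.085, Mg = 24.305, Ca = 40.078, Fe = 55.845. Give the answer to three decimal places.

0.229 Mg apfu

3.82 wt% MgO ÷ 40.304 g/mol = 0.09478 mol, giving 0.09478 Mg and 0.09478 O.
23.20 wt% FeO ÷ 71.844 g/mol = 0.32292 mol, giving 0.32292 Fe and 0.32292 O.
23.28 wt% CaO ÷ 56.077 g/mol = 0.41514 mol, giving 0.41514 Ca and 0.41514 O.
49.57 wt% SiO2 ÷ 60.083 g/mol = 0.82503 mol, giving 0.82503 Si and 1.65006 O.
Oxygen sums to 2.48290; scaling by 6/2.48290 = 2.41653 puts the formula on 6 O.
Mg: 0.09478 × 2.41653 = 0.229 atoms per formula unit.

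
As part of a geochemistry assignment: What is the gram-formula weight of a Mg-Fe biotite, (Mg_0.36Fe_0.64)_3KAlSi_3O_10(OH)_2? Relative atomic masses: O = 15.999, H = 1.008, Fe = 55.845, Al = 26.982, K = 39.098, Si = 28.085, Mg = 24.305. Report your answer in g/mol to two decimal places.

477.81 g/mol

M = 1.08(24.305) + 1.92(55.845) + 1(39.098) + 1(26.982) + 3(28.085) + 12(15.999) + 2(1.008)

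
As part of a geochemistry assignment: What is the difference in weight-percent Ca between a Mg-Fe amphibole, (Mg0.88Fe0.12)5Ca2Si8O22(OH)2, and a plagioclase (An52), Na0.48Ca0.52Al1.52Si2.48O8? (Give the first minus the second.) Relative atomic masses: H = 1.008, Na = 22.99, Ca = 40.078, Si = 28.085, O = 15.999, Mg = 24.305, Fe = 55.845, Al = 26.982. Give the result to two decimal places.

First mineral: 80.156 g Ca in 831.277 g formula = 9.64 wt% Ca.
Second mineral: 20.841 g Ca in 270.531 g formula = 7.70 wt% Ca.
9.64% − 7.70% gives a difference of 1.94 percentage points.

1.94 percentage points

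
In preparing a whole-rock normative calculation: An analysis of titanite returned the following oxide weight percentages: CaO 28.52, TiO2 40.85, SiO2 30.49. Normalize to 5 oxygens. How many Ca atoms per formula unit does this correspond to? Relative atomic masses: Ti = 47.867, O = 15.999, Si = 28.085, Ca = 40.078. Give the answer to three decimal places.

28.52 wt% CaO ÷ 56.077 g/mol = 0.50859 mol, giving 0.50859 Ca and 0.50859 O.
40.85 wt% TiO2 ÷ 79.865 g/mol = 0.51149 mol, giving 0.51149 Ti and 1.02298 O.
30.49 wt% SiO2 ÷ 60.083 g/mol = 0.50746 mol, giving 0.50746 Si and 1.01492 O.
Oxygen sums to 2.54649; scaling by 5/2.54649 = 1.96349 puts the formula on 5 O.
Ca: 0.50859 × 1.96349 = 0.999 atoms per formula unit.

0.999 Ca apfu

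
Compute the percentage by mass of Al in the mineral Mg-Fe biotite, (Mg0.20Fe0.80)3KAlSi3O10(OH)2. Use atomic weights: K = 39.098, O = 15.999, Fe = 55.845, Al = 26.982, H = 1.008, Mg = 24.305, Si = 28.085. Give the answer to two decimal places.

5.47 mass %

Formula mass = 0.60×24.305 + 2.40×55.845 + 1×39.098 + 1×26.982 + 3×28.085 + 12×15.999 + 2×1.008 = 492.950 g/mol, of which 26.982 g is Al.
So Al makes up 26.982/492.950 = 0.0547 of the mass, i.e. 5.47%.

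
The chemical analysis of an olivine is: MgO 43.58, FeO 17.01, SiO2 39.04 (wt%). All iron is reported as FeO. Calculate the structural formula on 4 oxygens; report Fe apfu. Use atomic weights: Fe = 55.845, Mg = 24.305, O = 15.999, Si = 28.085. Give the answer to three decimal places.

MgO: 43.58/40.304 = 1.08128 mol → 1.08128 mol Mg, 1.08128 mol O.
FeO: 17.01/71.844 = 0.23676 mol → 0.23676 mol Fe, 0.23676 mol O.
SiO2: 39.04/60.083 = 0.64977 mol → 0.64977 mol Si, 1.29954 mol O.
Total oxygen = 2.61758 mol. Normalization factor = 4/2.61758 = 1.52813.
Fe per 4 O = 0.23676 × 1.52813 = 0.362.

0.362 Fe apfu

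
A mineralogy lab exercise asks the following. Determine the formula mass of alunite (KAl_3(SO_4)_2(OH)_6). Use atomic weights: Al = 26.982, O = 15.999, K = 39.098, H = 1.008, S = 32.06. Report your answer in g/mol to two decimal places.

K: 1 × 39.098 = 39.0980
Al: 3 × 26.982 = 80.9460
S: 2 × 32.06 = 64.1200
O: 14 × 15.999 = 223.9860
H: 6 × 1.008 = 6.0480
Summing the contributions gives the formula mass.

414.20 g/mol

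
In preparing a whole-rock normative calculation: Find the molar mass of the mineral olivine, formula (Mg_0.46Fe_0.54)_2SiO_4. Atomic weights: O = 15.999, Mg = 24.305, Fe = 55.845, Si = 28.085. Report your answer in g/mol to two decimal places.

174.75 g/mol

M = 0.92·24.305 + 1.08·55.845 + 1·28.085 + 4·15.999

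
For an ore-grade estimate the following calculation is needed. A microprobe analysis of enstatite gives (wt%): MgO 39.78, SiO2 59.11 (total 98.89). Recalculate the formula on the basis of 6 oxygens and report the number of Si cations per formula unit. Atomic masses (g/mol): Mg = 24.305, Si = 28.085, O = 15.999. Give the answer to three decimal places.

MgO: 39.78/40.304 = 0.98700 mol → 0.98700 mol Mg, 0.98700 mol O.
SiO2: 59.11/60.083 = 0.98381 mol → 0.98381 mol Si, 1.96762 mol O.
Total oxygen = 2.95462 mol. Normalization factor = 6/2.95462 = 2.03072.
Si per 6 O = 0.98381 × 2.03072 = 1.998.

1.998 Si apfu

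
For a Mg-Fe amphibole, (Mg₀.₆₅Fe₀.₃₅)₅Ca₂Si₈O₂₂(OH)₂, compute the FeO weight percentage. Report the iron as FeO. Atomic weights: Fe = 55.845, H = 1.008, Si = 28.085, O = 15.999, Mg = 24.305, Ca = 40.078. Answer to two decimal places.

Molar mass of (Mg₀.₆₅Fe₀.₃₅)₅Ca₂Si₈O₂₂(OH)₂ = 3.25×24.305 + 1.75×55.845 + 2×40.078 + 8×28.085 + 24×15.999 + 2×1.008 = 867.548 g/mol.
Each formula unit contains 1.75 Fe, equivalent to 1.75/1 = 1.7500 mol FeO.
M(FeO) = 1×55.845 + 1×15.999 = 71.844 g/mol.
Mass of FeO per formula unit = 1.7500 × 71.844 = 125.727 g.
FeO wt% = 125.727 / 867.548 × 100 = 14.49%.

14.49 wt%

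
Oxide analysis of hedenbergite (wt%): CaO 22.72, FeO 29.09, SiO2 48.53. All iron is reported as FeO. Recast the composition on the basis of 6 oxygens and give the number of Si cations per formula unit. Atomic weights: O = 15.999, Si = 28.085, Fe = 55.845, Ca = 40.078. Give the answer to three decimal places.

CaO (M=56.077): mol = 0.40516; Ca = 0.40516, O = 0.40516.
FeO (M=71.844): mol = 0.40491; Fe = 0.40491, O = 0.40491.
SiO2 (M=60.083): mol = 0.80772; Si = 0.80772, O = 1.61544.
ΣO = 2.42551; factor = 6/ΣO = 2.47371.
Si apfu = 0.80772 × 2.47371 = 1.998.

1.998 Si apfu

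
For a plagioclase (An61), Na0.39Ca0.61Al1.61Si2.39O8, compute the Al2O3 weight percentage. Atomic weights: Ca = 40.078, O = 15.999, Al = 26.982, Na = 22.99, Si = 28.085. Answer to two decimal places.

Formula mass = 271.970 g/mol.
1.61 Al → 0.8050 mol Al2O3 per formula unit; M(Al2O3) = 101.961, so Al2O3 mass = 82.079 g.
82.079/271.970 × 100 = 30.18 wt%.

30.18 wt%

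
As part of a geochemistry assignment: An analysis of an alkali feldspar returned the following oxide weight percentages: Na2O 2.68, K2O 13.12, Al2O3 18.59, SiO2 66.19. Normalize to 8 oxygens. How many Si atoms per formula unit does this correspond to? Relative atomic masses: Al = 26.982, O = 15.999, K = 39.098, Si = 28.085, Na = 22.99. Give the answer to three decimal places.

3.005 Si apfu

2.68 wt% Na2O ÷ 61.979 g/mol = 0.04324 mol, giving 0.08648 Na and 0.04324 O.
13.12 wt% K2O ÷ 94.195 g/mol = 0.13929 mol, giving 0.27858 K and 0.13929 O.
18.59 wt% Al2O3 ÷ 101.961 g/mol = 0.18232 mol, giving 0.36464 Al and 0.54696 O.
66.19 wt% SiO2 ÷ 60.083 g/mol = 1.10164 mol, giving 1.10164 Si and 2.20328 O.
Oxygen sums to 2.93277; scaling by 8/2.93277 = 2.72780 puts the formula on 8 O.
Si: 1.10164 × 2.72780 = 3.005 atoms per formula unit.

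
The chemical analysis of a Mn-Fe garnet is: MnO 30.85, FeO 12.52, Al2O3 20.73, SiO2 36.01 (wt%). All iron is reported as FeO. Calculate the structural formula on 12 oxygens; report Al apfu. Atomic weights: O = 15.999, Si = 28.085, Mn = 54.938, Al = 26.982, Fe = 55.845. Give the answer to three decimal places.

2.018 Al apfu

30.85 wt% MnO ÷ 70.937 g/mol = 0.43489 mol, giving 0.43489 Mn and 0.43489 O.
12.52 wt% FeO ÷ 71.844 g/mol = 0.17427 mol, giving 0.17427 Fe and 0.17427 O.
20.73 wt% Al2O3 ÷ 101.961 g/mol = 0.20331 mol, giving 0.40662 Al and 0.60993 O.
36.01 wt% SiO2 ÷ 60.083 g/mol = 0.59934 mol, giving 0.59934 Si and 1.19868 O.
Oxygen sums to 2.41777; scaling by 12/2.41777 = 4.96325 puts the formula on 12 O.
Al: 0.40662 × 4.96325 = 2.018 atoms per formula unit.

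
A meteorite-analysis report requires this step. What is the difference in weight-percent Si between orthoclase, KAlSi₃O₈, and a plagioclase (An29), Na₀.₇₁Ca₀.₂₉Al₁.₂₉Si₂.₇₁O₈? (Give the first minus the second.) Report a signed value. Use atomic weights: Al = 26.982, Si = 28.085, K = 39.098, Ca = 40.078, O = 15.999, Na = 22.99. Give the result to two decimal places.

1.75 percentage points

First mineral: 84.255 g Si in 278.327 g formula = 30.27 wt% Si.
Second mineral: 76.110 g Si in 266.855 g formula = 28.52 wt% Si.
30.27% − 28.52% gives a difference of 1.75 percentage points.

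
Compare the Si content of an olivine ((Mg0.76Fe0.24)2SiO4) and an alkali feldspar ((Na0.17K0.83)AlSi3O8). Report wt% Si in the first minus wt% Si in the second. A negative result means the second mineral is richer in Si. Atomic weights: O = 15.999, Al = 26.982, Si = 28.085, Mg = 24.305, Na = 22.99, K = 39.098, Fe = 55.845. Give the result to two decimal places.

M((Mg0.76Fe0.24)2SiO4) = 155.830 g/mol, so wt% Si = 28.085/155.830 × 100 = 18.02%.
M((Na0.17K0.83)AlSi3O8) = 275.589 g/mol, so wt% Si = 84.255/275.589 × 100 = 30.57%.
18.02 − 30.57 = -12.55 pp.

-12.55 percentage points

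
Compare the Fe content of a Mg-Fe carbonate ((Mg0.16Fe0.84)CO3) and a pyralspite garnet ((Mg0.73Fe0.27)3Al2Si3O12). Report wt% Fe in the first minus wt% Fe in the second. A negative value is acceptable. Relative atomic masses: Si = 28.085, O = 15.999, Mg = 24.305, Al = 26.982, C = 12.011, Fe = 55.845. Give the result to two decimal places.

Fe in (Mg0.16Fe0.84)CO3: molar mass 110.807 g/mol; 0.84×55.845 = 46.910 g → 42.33 wt%.
Fe in (Mg0.73Fe0.27)3Al2Si3O12: molar mass 428.669 g/mol; 0.81×55.845 = 45.234 g → 10.55 wt%.
Difference = 42.33 − 10.55 = 31.78 percentage points.

31.78 percentage points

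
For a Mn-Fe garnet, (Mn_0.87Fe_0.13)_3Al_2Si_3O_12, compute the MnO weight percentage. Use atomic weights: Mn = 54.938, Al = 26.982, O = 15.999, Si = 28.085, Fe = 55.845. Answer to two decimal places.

37.37 wt%

Formula mass = 495.375 g/mol.
2.61 Mn → 2.6100 mol MnO per formula unit; M(MnO) = 70.937, so MnO mass = 185.146 g.
185.146/495.375 × 100 = 37.37 wt%.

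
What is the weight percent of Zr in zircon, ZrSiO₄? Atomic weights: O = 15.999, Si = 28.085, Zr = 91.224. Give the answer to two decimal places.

Molar mass of ZrSiO₄: 1×91.224 + 1×28.085 + 4×15.999 = 183.305 g/mol.
Mass of Zr per formula unit: 1 × 91.224 = 91.224 g.
Weight fraction Zr = 91.224 / 183.305 = 0.4977.

49.77 wt%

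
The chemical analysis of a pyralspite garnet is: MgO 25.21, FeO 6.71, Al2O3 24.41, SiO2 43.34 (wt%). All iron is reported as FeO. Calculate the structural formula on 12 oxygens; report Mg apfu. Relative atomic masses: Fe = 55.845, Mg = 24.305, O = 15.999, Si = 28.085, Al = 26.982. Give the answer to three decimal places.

25.21 wt% MgO ÷ 40.304 g/mol = 0.62550 mol, giving 0.62550 Mg and 0.62550 O.
6.71 wt% FeO ÷ 71.844 g/mol = 0.09340 mol, giving 0.09340 Fe and 0.09340 O.
24.41 wt% Al2O3 ÷ 101.961 g/mol = 0.23941 mol, giving 0.47882 Al and 0.71823 O.
43.34 wt% SiO2 ÷ 60.083 g/mol = 0.72134 mol, giving 0.72134 Si and 1.44268 O.
Oxygen sums to 2.87981; scaling by 12/2.87981 = 4.16694 puts the formula on 12 O.
Mg: 0.62550 × 4.16694 = 2.606 atoms per formula unit.

2.606 Mg apfu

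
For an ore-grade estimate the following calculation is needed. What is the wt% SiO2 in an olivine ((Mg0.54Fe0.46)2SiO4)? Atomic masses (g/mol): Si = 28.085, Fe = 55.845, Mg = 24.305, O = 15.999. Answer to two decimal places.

Molar mass of (Mg0.54Fe0.46)2SiO4 = 1.08·24.305 + 0.92·55.845 + 1·28.085 + 4·15.999 = 169.708 g/mol.
Each formula unit contains 1 Si, equivalent to 1/1 = 1.0000 mol SiO2.
M(SiO2) = 1×28.085 + 2×15.999 = 60.083 g/mol.
Mass of SiO2 per formula unit = 1.0000 × 60.083 = 60.083 g.
SiO2 wt% = 60.083 / 169.708 × 100 = 35.40%.

35.40 wt%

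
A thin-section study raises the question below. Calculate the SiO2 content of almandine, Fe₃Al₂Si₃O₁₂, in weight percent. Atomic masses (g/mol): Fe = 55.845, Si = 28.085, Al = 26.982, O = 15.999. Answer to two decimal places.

M(Fe₃Al₂Si₃O₁₂) = 497.742 g/mol; M(SiO2) = 60.083 g/mol.
Moles SiO2 per formula unit = 3 Si ÷ 1 = 3.0000.
SiO2 fraction = (3.0000 × 60.083) / 497.742 = 180.249/497.742 = 0.3621.

36.21 wt%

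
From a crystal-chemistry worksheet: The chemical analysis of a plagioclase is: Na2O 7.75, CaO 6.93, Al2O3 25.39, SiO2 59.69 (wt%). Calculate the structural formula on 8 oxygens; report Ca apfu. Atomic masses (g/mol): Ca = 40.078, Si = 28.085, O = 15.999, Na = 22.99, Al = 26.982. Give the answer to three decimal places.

0.331 Ca apfu

Na2O: 7.75/61.979 = 0.12504 mol → 0.25008 mol Na, 0.12504 mol O.
CaO: 6.93/56.077 = 0.12358 mol → 0.12358 mol Ca, 0.12358 mol O.
Al2O3: 25.39/101.961 = 0.24902 mol → 0.49804 mol Al, 0.74706 mol O.
SiO2: 59.69/60.083 = 0.99346 mol → 0.99346 mol Si, 1.98692 mol O.
Total oxygen = 2.98260 mol. Normalization factor = 8/2.98260 = 2.68222.
Ca per 8 O = 0.12358 × 2.68222 = 0.331.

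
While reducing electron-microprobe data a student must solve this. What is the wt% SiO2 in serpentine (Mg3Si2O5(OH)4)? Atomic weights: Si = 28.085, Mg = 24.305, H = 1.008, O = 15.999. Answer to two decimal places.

43.36 wt%

Molar mass of Mg3Si2O5(OH)4 = 3*24.305 + 2*28.085 + 9*15.999 + 4*1.008 = 277.108 g/mol.
Each formula unit contains 2 Si, equivalent to 2/1 = 2.0000 mol SiO2.
M(SiO2) = 1×28.085 + 2×15.999 = 60.083 g/mol.
Mass of SiO2 per formula unit = 2.0000 × 60.083 = 120.166 g.
SiO2 wt% = 120.166 / 277.108 × 100 = 43.36%.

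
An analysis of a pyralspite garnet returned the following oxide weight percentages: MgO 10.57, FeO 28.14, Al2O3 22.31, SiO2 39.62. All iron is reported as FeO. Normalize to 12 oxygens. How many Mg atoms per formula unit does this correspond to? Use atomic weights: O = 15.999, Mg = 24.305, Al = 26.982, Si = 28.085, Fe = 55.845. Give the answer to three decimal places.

1.197 Mg apfu

MgO: 10.57/40.304 = 0.26226 mol → 0.26226 mol Mg, 0.26226 mol O.
FeO: 28.14/71.844 = 0.39168 mol → 0.39168 mol Fe, 0.39168 mol O.
Al2O3: 22.31/101.961 = 0.21881 mol → 0.43762 mol Al, 0.65643 mol O.
SiO2: 39.62/60.083 = 0.65942 mol → 0.65942 mol Si, 1.31884 mol O.
Total oxygen = 2.62921 mol. Normalization factor = 12/2.62921 = 4.56411.
Mg per 12 O = 0.26226 × 4.56411 = 1.197.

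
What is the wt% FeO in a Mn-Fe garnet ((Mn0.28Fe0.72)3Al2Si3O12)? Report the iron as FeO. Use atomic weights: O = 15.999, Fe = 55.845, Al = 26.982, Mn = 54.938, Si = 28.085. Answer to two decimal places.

31.23 wt%

M((Mn0.28Fe0.72)3Al2Si3O12) = 496.980 g/mol; M(FeO) = 71.844 g/mol.
Moles FeO per formula unit = 2.16 Fe ÷ 1 = 2.1600.
FeO fraction = (2.1600 × 71.844) / 496.980 = 155.183/496.980 = 0.3123.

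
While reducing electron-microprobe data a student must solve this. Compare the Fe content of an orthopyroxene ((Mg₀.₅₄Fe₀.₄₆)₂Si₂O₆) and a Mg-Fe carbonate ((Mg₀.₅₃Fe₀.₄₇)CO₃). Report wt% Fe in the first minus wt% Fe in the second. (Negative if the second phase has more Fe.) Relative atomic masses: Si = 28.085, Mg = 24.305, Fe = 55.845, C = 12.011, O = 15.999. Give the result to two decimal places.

-4.12 percentage points

Fe in (Mg₀.₅₄Fe₀.₄₆)₂Si₂O₆: molar mass 229.791 g/mol; 0.92×55.845 = 51.377 g → 22.36 wt%.
Fe in (Mg₀.₅₃Fe₀.₄₇)CO₃: molar mass 99.137 g/mol; 0.47×55.845 = 26.247 g → 26.48 wt%.
Difference = 22.36 − 26.48 = -4.12 percentage points.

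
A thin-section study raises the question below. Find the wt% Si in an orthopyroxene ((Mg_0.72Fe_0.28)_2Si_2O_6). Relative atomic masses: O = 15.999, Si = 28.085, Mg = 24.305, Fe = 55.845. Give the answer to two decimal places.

25.71 mass %

Molar mass of (Mg_0.72Fe_0.28)_2Si_2O_6: 1.44*24.305 + 0.56*55.845 + 2*28.085 + 6*15.999 = 218.436 g/mol.
Mass of Si per formula unit: 2 × 28.085 = 56.170 g.
Weight fraction Si = 56.170 / 218.436 = 0.2571.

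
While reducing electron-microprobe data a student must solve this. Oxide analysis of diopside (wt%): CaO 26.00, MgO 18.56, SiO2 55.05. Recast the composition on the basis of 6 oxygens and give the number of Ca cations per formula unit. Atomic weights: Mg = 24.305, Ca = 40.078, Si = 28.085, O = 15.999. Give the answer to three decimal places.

26.00 wt% CaO ÷ 56.077 g/mol = 0.46365 mol, giving 0.46365 Ca and 0.46365 O.
18.56 wt% MgO ÷ 40.304 g/mol = 0.46050 mol, giving 0.46050 Mg and 0.46050 O.
55.05 wt% SiO2 ÷ 60.083 g/mol = 0.91623 mol, giving 0.91623 Si and 1.83246 O.
Oxygen sums to 2.75661; scaling by 6/2.75661 = 2.17659 puts the formula on 6 O.
Ca: 0.46365 × 2.17659 = 1.009 atoms per formula unit.

1.009 Ca apfu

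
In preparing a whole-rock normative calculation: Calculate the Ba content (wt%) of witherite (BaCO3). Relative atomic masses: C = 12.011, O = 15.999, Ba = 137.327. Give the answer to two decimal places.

69.59 wt%

M(BaCO3) = 197.335 g/mol.
Ba contributes 1 × 137.327 = 137.327 g per mole.
137.327/197.335 = 0.6959 → 69.59%.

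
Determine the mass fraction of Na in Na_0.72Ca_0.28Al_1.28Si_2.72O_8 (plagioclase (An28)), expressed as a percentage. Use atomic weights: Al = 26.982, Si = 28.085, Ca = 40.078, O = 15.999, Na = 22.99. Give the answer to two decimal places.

6.21 wt%

Formula mass = 0.72×22.99 + 0.28×40.078 + 1.28×26.982 + 2.72×28.085 + 8×15.999 = 266.695 g/mol, of which 16.553 g is Na.
So Na makes up 16.553/266.695 = 0.0621 of the mass, i.e. 6.21%.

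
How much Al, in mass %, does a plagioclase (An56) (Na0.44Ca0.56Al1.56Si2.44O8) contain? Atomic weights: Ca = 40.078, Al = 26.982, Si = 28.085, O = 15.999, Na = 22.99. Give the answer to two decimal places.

15.52 mass %

M(Na0.44Ca0.56Al1.56Si2.44O8) = 271.171 g/mol.
Al contributes 1.56 × 26.982 = 42.092 g per mole.
42.092/271.171 = 0.1552 → 15.52%.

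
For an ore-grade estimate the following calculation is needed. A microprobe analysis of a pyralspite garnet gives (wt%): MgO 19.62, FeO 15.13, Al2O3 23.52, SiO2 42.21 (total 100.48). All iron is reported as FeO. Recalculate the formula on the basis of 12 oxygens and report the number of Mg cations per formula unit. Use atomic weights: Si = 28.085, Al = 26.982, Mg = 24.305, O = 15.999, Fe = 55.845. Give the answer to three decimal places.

2.090 Mg apfu

MgO: 19.62/40.304 = 0.48680 mol → 0.48680 mol Mg, 0.48680 mol O.
FeO: 15.13/71.844 = 0.21060 mol → 0.21060 mol Fe, 0.21060 mol O.
Al2O3: 23.52/101.961 = 0.23068 mol → 0.46136 mol Al, 0.69204 mol O.
SiO2: 42.21/60.083 = 0.70253 mol → 0.70253 mol Si, 1.40506 mol O.
Total oxygen = 2.79450 mol. Normalization factor = 12/2.79450 = 4.29415.
Mg per 12 O = 0.48680 × 4.29415 = 2.090.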